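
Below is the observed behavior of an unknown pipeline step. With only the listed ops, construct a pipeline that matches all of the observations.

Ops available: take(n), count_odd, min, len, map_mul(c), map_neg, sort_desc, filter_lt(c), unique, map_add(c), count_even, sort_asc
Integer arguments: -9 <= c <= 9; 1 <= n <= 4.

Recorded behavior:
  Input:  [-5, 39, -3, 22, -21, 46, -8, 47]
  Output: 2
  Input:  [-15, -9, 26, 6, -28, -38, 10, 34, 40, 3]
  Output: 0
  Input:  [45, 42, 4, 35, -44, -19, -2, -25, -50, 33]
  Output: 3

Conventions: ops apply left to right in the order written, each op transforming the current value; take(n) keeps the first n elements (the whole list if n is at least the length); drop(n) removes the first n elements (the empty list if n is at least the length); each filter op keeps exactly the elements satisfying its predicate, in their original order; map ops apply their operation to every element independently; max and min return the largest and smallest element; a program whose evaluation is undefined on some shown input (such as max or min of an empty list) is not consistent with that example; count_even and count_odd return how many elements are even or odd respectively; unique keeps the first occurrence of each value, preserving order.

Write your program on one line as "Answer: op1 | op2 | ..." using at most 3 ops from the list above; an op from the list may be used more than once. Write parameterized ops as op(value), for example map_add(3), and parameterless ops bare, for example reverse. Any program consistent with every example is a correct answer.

map_neg | filter_lt(-4) | count_odd

Check, running the answer program on each example:
  [-5, 39, -3, 22, -21, 46, -8, 47] -> [5, -39, 3, -22, 21, -46, 8, -47] -> [-39, -22, -46, -47] -> 2
  [-15, -9, 26, 6, -28, -38, 10, 34, 40, 3] -> [15, 9, -26, -6, 28, 38, -10, -34, -40, -3] -> [-26, -6, -10, -34, -40] -> 0
  [45, 42, 4, 35, -44, -19, -2, -25, -50, 33] -> [-45, -42, -4, -35, 44, 19, 2, 25, 50, -33] -> [-45, -42, -35, -33] -> 3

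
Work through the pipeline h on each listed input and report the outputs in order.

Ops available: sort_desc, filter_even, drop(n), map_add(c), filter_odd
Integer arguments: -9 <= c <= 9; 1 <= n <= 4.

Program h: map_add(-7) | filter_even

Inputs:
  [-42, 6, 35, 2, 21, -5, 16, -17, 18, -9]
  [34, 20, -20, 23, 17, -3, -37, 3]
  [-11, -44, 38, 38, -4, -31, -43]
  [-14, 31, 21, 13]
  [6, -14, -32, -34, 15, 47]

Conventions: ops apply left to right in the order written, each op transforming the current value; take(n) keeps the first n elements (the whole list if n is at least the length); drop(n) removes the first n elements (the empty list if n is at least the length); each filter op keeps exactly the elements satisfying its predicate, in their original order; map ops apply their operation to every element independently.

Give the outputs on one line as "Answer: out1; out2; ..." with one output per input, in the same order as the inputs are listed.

[28, 14, -12, -24, -16]; [16, 10, -10, -44, -4]; [-18, -38, -50]; [24, 14, 6]; [8, 40]

Execution, op by op:
  [-42, 6, 35, 2, 21, -5, 16, -17, 18, -9] -> [-49, -1, 28, -5, 14, -12, 9, -24, 11, -16] -> [28, 14, -12, -24, -16]
  [34, 20, -20, 23, 17, -3, -37, 3] -> [27, 13, -27, 16, 10, -10, -44, -4] -> [16, 10, -10, -44, -4]
  [-11, -44, 38, 38, -4, -31, -43] -> [-18, -51, 31, 31, -11, -38, -50] -> [-18, -38, -50]
  [-14, 31, 21, 13] -> [-21, 24, 14, 6] -> [24, 14, 6]
  [6, -14, -32, -34, 15, 47] -> [-1, -21, -39, -41, 8, 40] -> [8, 40]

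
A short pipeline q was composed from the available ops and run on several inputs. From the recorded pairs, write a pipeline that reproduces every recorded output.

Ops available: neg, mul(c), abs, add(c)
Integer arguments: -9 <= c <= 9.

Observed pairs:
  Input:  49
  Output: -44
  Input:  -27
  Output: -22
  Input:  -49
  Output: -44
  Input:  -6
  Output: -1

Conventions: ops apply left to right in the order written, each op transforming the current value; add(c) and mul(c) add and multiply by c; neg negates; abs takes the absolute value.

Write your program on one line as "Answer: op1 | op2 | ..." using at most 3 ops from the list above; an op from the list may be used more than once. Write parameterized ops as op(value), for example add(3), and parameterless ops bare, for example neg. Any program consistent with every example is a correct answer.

abs | neg | add(5)

Check, running the answer program on each example:
  49 -> 49 -> -49 -> -44
  -27 -> 27 -> -27 -> -22
  -49 -> 49 -> -49 -> -44
  -6 -> 6 -> -6 -> -1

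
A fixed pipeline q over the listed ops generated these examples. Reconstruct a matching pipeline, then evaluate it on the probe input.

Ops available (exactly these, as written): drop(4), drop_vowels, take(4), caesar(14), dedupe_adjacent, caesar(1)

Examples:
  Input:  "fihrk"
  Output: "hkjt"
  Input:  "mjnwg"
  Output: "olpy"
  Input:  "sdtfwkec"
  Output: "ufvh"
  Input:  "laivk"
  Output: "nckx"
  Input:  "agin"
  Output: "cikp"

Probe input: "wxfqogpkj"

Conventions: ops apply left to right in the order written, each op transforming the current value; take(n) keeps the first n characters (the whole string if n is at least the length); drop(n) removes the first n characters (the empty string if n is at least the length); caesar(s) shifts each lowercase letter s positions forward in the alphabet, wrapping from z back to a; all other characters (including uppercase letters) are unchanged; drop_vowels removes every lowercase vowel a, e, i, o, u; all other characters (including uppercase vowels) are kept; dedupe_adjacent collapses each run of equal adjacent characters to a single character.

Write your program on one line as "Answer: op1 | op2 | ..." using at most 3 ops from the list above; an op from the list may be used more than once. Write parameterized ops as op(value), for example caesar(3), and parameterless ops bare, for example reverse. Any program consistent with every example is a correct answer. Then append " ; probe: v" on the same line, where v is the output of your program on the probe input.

take(4) | caesar(14) | caesar(14) ; probe: "yzhs"

Check, running the answer program on each example:
  "fihrk" -> "fihr" -> "twvf" -> "hkjt"
  "mjnwg" -> "mjnw" -> "axbk" -> "olpy"
  "sdtfwkec" -> "sdtf" -> "grht" -> "ufvh"
  "laivk" -> "laiv" -> "zowj" -> "nckx"
  "agin" -> "agin" -> "ouwb" -> "cikp"
  probe: "wxfqogpkj" -> "wxfq" -> "klte" -> "yzhs"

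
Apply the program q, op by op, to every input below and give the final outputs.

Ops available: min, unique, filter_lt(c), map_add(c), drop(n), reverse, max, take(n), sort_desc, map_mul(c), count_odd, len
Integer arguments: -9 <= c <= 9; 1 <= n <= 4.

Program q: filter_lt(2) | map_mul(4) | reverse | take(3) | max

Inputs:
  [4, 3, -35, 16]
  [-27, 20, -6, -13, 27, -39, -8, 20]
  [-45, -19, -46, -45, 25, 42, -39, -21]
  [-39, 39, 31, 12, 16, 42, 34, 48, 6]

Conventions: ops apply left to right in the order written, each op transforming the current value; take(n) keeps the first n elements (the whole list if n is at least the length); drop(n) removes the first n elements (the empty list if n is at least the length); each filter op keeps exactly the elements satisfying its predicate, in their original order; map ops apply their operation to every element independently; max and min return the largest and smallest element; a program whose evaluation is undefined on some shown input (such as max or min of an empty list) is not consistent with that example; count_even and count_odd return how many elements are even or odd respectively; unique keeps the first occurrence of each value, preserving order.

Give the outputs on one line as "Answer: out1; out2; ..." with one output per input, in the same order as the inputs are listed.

Execution, op by op:
  [4, 3, -35, 16] -> [-35] -> [-140] -> [-140] -> [-140] -> -140
  [-27, 20, -6, -13, 27, -39, -8, 20] -> [-27, -6, -13, -39, -8] -> [-108, -24, -52, -156, -32] -> [-32, -156, -52, -24, -108] -> [-32, -156, -52] -> -32
  [-45, -19, -46, -45, 25, 42, -39, -21] -> [-45, -19, -46, -45, -39, -21] -> [-180, -76, -184, -180, -156, -84] -> [-84, -156, -180, -184, -76, -180] -> [-84, -156, -180] -> -84
  [-39, 39, 31, 12, 16, 42, 34, 48, 6] -> [-39] -> [-156] -> [-156] -> [-156] -> -156

-140; -32; -84; -156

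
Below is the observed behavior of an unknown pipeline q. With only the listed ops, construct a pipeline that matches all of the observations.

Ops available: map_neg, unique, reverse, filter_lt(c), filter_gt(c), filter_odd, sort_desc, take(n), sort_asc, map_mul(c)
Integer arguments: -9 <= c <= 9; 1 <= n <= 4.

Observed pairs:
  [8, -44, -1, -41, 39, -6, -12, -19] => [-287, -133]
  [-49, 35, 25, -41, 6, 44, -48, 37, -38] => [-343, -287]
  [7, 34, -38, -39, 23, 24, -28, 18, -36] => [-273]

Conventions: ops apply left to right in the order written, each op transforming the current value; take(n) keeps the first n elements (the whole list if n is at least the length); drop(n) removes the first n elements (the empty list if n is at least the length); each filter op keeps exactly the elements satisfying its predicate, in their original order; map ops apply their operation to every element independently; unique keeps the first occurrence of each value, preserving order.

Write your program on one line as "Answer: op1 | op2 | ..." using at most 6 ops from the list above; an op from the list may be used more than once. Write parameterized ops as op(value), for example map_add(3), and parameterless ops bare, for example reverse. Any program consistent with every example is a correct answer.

filter_lt(-5) | sort_desc | sort_asc | map_mul(-1) | filter_odd | map_mul(-7)

Check, running the answer program on each example:
  [8, -44, -1, -41, 39, -6, -12, -19] -> [-44, -41, -6, -12, -19] -> [-6, -12, -19, -41, -44] -> [-44, -41, -19, -12, -6] -> [44, 41, 19, 12, 6] -> [41, 19] -> [-287, -133]
  [-49, 35, 25, -41, 6, 44, -48, 37, -38] -> [-49, -41, -48, -38] -> [-38, -41, -48, -49] -> [-49, -48, -41, -38] -> [49, 48, 41, 38] -> [49, 41] -> [-343, -287]
  [7, 34, -38, -39, 23, 24, -28, 18, -36] -> [-38, -39, -28, -36] -> [-28, -36, -38, -39] -> [-39, -38, -36, -28] -> [39, 38, 36, 28] -> [39] -> [-273]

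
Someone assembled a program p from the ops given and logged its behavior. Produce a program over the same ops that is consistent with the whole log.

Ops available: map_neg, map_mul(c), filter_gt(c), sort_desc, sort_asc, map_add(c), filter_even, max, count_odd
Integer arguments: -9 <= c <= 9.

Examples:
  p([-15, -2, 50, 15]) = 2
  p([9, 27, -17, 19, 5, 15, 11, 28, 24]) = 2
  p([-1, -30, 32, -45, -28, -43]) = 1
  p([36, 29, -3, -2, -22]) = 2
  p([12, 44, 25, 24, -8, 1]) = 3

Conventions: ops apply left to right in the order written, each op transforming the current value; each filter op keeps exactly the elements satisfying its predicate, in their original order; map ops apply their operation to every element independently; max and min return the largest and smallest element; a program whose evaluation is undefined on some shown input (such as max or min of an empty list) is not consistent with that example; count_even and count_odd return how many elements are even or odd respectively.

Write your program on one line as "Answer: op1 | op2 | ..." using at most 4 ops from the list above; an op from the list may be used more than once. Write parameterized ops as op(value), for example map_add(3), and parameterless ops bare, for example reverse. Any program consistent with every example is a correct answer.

map_add(6) | map_add(5) | filter_gt(3) | count_odd

Check, running the answer program on each example:
  [-15, -2, 50, 15] -> [-9, 4, 56, 21] -> [-4, 9, 61, 26] -> [9, 61, 26] -> 2
  [9, 27, -17, 19, 5, 15, 11, 28, 24] -> [15, 33, -11, 25, 11, 21, 17, 34, 30] -> [20, 38, -6, 30, 16, 26, 22, 39, 35] -> [20, 38, 30, 16, 26, 22, 39, 35] -> 2
  [-1, -30, 32, -45, -28, -43] -> [5, -24, 38, -39, -22, -37] -> [10, -19, 43, -34, -17, -32] -> [10, 43] -> 1
  [36, 29, -3, -2, -22] -> [42, 35, 3, 4, -16] -> [47, 40, 8, 9, -11] -> [47, 40, 8, 9] -> 2
  [12, 44, 25, 24, -8, 1] -> [18, 50, 31, 30, -2, 7] -> [23, 55, 36, 35, 3, 12] -> [23, 55, 36, 35, 12] -> 3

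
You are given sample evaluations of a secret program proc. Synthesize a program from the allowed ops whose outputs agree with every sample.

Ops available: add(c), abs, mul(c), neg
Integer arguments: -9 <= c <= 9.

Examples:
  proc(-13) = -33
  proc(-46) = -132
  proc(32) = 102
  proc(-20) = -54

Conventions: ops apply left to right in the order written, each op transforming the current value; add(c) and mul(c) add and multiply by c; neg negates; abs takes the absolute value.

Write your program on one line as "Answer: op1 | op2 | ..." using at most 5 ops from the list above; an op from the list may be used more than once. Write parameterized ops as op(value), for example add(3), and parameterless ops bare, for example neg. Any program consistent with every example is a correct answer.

neg | add(-2) | mul(3) | neg

Check, running the answer program on each example:
  -13 -> 13 -> 11 -> 33 -> -33
  -46 -> 46 -> 44 -> 132 -> -132
  32 -> -32 -> -34 -> -102 -> 102
  -20 -> 20 -> 18 -> 54 -> -54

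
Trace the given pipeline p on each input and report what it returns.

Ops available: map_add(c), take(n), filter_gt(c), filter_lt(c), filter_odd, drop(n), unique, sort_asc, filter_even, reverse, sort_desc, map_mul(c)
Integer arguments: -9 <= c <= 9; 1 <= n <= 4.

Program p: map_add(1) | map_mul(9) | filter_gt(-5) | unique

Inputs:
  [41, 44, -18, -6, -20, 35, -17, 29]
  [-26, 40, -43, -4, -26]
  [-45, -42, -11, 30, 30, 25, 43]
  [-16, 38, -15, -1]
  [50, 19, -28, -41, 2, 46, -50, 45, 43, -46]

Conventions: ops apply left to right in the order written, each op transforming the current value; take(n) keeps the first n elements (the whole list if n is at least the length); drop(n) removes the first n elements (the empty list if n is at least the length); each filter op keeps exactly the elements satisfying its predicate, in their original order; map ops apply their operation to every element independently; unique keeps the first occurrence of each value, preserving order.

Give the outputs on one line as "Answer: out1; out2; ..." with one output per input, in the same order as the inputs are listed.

Execution, op by op:
  [41, 44, -18, -6, -20, 35, -17, 29] -> [42, 45, -17, -5, -19, 36, -16, 30] -> [378, 405, -153, -45, -171, 324, -144, 270] -> [378, 405, 324, 270] -> [378, 405, 324, 270]
  [-26, 40, -43, -4, -26] -> [-25, 41, -42, -3, -25] -> [-225, 369, -378, -27, -225] -> [369] -> [369]
  [-45, -42, -11, 30, 30, 25, 43] -> [-44, -41, -10, 31, 31, 26, 44] -> [-396, -369, -90, 279, 279, 234, 396] -> [279, 279, 234, 396] -> [279, 234, 396]
  [-16, 38, -15, -1] -> [-15, 39, -14, 0] -> [-135, 351, -126, 0] -> [351, 0] -> [351, 0]
  [50, 19, -28, -41, 2, 46, -50, 45, 43, -46] -> [51, 20, -27, -40, 3, 47, -49, 46, 44, -45] -> [459, 180, -243, -360, 27, 423, -441, 414, 396, -405] -> [459, 180, 27, 423, 414, 396] -> [459, 180, 27, 423, 414, 396]

[378, 405, 324, 270]; [369]; [279, 234, 396]; [351, 0]; [459, 180, 27, 423, 414, 396]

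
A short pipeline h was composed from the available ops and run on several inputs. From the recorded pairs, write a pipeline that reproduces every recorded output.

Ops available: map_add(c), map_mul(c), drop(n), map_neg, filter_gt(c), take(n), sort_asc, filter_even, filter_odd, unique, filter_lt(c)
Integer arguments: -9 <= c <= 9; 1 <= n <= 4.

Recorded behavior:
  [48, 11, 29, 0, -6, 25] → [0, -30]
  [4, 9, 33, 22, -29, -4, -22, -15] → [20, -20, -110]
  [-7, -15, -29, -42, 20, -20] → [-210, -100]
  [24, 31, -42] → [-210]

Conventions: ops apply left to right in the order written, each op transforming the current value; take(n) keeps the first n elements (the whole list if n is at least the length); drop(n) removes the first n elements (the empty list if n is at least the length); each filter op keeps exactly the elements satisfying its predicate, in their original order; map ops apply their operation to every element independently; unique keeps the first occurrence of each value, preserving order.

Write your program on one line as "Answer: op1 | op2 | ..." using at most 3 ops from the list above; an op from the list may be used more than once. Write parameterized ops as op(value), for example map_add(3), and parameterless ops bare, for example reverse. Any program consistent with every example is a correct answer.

filter_lt(7) | map_mul(5) | filter_even

Check, running the answer program on each example:
  [48, 11, 29, 0, -6, 25] -> [0, -6] -> [0, -30] -> [0, -30]
  [4, 9, 33, 22, -29, -4, -22, -15] -> [4, -29, -4, -22, -15] -> [20, -145, -20, -110, -75] -> [20, -20, -110]
  [-7, -15, -29, -42, 20, -20] -> [-7, -15, -29, -42, -20] -> [-35, -75, -145, -210, -100] -> [-210, -100]
  [24, 31, -42] -> [-42] -> [-210] -> [-210]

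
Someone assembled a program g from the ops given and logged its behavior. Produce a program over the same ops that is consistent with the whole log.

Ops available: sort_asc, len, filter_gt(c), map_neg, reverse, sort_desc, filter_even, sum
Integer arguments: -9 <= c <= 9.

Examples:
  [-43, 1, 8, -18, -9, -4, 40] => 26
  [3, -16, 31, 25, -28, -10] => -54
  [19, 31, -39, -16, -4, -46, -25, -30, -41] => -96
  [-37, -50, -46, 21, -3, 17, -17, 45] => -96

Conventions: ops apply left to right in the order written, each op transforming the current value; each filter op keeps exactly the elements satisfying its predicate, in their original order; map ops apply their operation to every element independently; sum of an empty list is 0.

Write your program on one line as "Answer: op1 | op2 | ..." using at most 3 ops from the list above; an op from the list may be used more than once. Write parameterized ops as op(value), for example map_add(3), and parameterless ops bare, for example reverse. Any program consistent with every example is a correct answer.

filter_even | sort_asc | sum

Check, running the answer program on each example:
  [-43, 1, 8, -18, -9, -4, 40] -> [8, -18, -4, 40] -> [-18, -4, 8, 40] -> 26
  [3, -16, 31, 25, -28, -10] -> [-16, -28, -10] -> [-28, -16, -10] -> -54
  [19, 31, -39, -16, -4, -46, -25, -30, -41] -> [-16, -4, -46, -30] -> [-46, -30, -16, -4] -> -96
  [-37, -50, -46, 21, -3, 17, -17, 45] -> [-50, -46] -> [-50, -46] -> -96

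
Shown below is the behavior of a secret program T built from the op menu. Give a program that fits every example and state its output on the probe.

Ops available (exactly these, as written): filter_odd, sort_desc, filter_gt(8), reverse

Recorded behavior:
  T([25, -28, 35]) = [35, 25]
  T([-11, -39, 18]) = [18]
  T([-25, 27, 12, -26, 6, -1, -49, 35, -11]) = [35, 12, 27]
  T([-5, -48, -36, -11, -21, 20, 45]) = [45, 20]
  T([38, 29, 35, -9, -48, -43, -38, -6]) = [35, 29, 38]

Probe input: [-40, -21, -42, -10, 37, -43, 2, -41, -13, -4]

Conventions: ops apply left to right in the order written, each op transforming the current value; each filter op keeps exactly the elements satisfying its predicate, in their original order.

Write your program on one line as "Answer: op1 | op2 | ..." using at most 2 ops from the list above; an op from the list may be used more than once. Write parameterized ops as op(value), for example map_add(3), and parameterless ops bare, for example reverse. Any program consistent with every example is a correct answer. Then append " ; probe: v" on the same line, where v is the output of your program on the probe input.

reverse | filter_gt(8) ; probe: [37]

Check, running the answer program on each example:
  [25, -28, 35] -> [35, -28, 25] -> [35, 25]
  [-11, -39, 18] -> [18, -39, -11] -> [18]
  [-25, 27, 12, -26, 6, -1, -49, 35, -11] -> [-11, 35, -49, -1, 6, -26, 12, 27, -25] -> [35, 12, 27]
  [-5, -48, -36, -11, -21, 20, 45] -> [45, 20, -21, -11, -36, -48, -5] -> [45, 20]
  [38, 29, 35, -9, -48, -43, -38, -6] -> [-6, -38, -43, -48, -9, 35, 29, 38] -> [35, 29, 38]
  probe: [-40, -21, -42, -10, 37, -43, 2, -41, -13, -4] -> [-4, -13, -41, 2, -43, 37, -10, -42, -21, -40] -> [37]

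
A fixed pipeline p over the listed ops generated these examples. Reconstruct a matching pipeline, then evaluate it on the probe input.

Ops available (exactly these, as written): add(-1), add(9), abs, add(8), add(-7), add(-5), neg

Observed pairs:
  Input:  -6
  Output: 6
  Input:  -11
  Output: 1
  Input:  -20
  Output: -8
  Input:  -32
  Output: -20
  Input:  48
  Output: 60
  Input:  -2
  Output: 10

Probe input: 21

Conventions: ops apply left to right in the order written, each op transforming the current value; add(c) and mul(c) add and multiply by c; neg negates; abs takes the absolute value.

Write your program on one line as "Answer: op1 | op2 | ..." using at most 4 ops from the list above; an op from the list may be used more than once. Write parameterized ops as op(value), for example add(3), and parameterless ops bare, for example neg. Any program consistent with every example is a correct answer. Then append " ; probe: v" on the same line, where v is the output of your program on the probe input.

add(9) | add(-5) | add(8) ; probe: 33

Check, running the answer program on each example:
  -6 -> 3 -> -2 -> 6
  -11 -> -2 -> -7 -> 1
  -20 -> -11 -> -16 -> -8
  -32 -> -23 -> -28 -> -20
  48 -> 57 -> 52 -> 60
  -2 -> 7 -> 2 -> 10
  probe: 21 -> 30 -> 25 -> 33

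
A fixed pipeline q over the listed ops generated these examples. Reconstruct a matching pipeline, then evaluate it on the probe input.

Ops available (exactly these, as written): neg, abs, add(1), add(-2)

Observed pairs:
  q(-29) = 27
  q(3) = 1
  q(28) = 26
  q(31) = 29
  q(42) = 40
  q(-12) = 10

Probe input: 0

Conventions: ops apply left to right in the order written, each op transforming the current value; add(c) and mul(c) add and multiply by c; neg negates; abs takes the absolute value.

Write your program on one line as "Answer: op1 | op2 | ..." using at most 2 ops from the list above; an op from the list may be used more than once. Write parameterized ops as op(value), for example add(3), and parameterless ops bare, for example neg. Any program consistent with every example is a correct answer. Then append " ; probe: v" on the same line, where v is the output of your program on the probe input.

abs | add(-2) ; probe: -2

Check, running the answer program on each example:
  -29 -> 29 -> 27
  3 -> 3 -> 1
  28 -> 28 -> 26
  31 -> 31 -> 29
  42 -> 42 -> 40
  -12 -> 12 -> 10
  probe: 0 -> 0 -> -2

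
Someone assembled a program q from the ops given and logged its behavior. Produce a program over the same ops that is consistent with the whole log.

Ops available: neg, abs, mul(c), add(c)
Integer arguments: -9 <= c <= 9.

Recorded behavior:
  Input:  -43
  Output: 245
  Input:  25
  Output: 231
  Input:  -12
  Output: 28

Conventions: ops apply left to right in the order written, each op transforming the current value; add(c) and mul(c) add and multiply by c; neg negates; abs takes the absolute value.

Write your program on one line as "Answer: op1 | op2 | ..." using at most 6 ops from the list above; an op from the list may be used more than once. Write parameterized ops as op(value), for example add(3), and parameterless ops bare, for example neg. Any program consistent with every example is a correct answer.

neg | add(-8) | mul(-1) | mul(-7) | neg | abs

Check, running the answer program on each example:
  -43 -> 43 -> 35 -> -35 -> 245 -> -245 -> 245
  25 -> -25 -> -33 -> 33 -> -231 -> 231 -> 231
  -12 -> 12 -> 4 -> -4 -> 28 -> -28 -> 28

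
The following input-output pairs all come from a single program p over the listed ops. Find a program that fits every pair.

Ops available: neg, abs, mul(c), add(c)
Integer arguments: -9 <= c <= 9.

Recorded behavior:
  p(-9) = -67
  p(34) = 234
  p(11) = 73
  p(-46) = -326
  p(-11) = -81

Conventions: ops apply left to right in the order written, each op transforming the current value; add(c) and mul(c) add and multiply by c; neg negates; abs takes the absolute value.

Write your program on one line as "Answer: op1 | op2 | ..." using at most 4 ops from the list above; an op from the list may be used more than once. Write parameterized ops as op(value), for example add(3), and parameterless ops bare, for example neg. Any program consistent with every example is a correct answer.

neg | mul(-7) | add(-4)

Check, running the answer program on each example:
  -9 -> 9 -> -63 -> -67
  34 -> -34 -> 238 -> 234
  11 -> -11 -> 77 -> 73
  -46 -> 46 -> -322 -> -326
  -11 -> 11 -> -77 -> -81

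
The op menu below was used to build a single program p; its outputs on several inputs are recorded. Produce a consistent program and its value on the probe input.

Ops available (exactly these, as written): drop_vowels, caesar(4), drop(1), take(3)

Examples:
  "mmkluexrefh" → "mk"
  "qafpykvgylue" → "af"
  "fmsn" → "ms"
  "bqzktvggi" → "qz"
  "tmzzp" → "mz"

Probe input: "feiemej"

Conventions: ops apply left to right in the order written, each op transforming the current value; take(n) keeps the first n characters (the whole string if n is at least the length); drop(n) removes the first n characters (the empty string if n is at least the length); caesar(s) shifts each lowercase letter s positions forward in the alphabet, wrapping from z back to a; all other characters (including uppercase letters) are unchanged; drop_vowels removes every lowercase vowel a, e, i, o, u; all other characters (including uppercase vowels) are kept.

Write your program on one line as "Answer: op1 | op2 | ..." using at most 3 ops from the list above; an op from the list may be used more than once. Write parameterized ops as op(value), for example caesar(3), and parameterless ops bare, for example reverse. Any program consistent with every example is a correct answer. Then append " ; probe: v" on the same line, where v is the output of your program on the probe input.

take(3) | drop(1) ; probe: "ei"

Check, running the answer program on each example:
  "mmkluexrefh" -> "mmk" -> "mk"
  "qafpykvgylue" -> "qaf" -> "af"
  "fmsn" -> "fms" -> "ms"
  "bqzktvggi" -> "bqz" -> "qz"
  "tmzzp" -> "tmz" -> "mz"
  probe: "feiemej" -> "fei" -> "ei"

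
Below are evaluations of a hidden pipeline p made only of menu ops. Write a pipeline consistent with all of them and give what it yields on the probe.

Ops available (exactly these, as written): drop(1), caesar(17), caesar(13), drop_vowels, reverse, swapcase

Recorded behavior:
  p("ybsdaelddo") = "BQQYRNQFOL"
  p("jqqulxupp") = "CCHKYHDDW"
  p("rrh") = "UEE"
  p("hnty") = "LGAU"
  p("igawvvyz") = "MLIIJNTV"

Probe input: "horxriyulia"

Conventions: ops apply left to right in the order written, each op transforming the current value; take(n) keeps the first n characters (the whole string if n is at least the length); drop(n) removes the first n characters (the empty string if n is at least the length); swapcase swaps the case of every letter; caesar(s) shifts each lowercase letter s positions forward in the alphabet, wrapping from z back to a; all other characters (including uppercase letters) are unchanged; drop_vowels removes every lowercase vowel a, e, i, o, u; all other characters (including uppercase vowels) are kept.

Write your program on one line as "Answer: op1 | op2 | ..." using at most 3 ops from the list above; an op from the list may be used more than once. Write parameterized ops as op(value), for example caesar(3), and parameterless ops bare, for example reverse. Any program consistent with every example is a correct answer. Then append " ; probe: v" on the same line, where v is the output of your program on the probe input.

caesar(13) | reverse | swapcase ; probe: "NVYHLVEKEBU"

Check, running the answer program on each example:
  "ybsdaelddo" -> "lofqnryqqb" -> "bqqyrnqfol" -> "BQQYRNQFOL"
  "jqqulxupp" -> "wddhykhcc" -> "cchkyhddw" -> "CCHKYHDDW"
  "rrh" -> "eeu" -> "uee" -> "UEE"
  "hnty" -> "uagl" -> "lgau" -> "LGAU"
  "igawvvyz" -> "vtnjiilm" -> "mliijntv" -> "MLIIJNTV"
  probe: "horxriyulia" -> "ubekevlhyvn" -> "nvyhlvekebu" -> "NVYHLVEKEBU"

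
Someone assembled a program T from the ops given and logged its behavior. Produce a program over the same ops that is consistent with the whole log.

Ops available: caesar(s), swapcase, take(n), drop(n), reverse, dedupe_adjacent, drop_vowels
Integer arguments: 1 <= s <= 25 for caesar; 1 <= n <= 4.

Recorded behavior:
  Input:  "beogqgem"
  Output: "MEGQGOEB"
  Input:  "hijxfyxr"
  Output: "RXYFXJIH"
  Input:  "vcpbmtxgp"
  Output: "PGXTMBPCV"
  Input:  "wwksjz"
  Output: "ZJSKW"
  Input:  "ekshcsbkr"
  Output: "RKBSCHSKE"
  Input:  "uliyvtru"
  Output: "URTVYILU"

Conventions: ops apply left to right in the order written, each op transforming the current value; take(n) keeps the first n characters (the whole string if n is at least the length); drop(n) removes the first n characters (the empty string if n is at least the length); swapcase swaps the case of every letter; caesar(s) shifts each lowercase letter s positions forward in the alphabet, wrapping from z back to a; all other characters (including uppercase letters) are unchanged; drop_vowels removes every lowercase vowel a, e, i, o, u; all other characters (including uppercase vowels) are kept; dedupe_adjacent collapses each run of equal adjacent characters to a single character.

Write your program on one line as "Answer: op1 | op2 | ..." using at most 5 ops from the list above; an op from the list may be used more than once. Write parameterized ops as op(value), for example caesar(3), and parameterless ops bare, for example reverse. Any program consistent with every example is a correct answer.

swapcase | dedupe_adjacent | swapcase | reverse | swapcase

Check, running the answer program on each example:
  "beogqgem" -> "BEOGQGEM" -> "BEOGQGEM" -> "beogqgem" -> "megqgoeb" -> "MEGQGOEB"
  "hijxfyxr" -> "HIJXFYXR" -> "HIJXFYXR" -> "hijxfyxr" -> "rxyfxjih" -> "RXYFXJIH"
  "vcpbmtxgp" -> "VCPBMTXGP" -> "VCPBMTXGP" -> "vcpbmtxgp" -> "pgxtmbpcv" -> "PGXTMBPCV"
  "wwksjz" -> "WWKSJZ" -> "WKSJZ" -> "wksjz" -> "zjskw" -> "ZJSKW"
  "ekshcsbkr" -> "EKSHCSBKR" -> "EKSHCSBKR" -> "ekshcsbkr" -> "rkbschske" -> "RKBSCHSKE"
  "uliyvtru" -> "ULIYVTRU" -> "ULIYVTRU" -> "uliyvtru" -> "urtvyilu" -> "URTVYILU"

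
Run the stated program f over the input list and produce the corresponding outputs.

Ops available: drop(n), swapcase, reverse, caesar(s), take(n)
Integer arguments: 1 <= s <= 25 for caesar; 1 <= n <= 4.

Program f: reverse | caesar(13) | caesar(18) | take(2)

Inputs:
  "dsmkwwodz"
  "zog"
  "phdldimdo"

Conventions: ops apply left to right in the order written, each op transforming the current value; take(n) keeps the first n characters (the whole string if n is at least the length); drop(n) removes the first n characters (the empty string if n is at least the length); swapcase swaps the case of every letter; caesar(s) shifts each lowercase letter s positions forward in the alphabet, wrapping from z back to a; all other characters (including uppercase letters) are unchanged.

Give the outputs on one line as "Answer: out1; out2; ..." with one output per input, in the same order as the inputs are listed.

"ei"; "lt"; "ti"

Execution, op by op:
  "dsmkwwodz" -> "zdowwkmsd" -> "mqbjjxzfq" -> "eitbbprxi" -> "ei"
  "zog" -> "goz" -> "tbm" -> "lte" -> "lt"
  "phdldimdo" -> "odmidldhp" -> "bqzvqyquc" -> "tirniqimu" -> "ti"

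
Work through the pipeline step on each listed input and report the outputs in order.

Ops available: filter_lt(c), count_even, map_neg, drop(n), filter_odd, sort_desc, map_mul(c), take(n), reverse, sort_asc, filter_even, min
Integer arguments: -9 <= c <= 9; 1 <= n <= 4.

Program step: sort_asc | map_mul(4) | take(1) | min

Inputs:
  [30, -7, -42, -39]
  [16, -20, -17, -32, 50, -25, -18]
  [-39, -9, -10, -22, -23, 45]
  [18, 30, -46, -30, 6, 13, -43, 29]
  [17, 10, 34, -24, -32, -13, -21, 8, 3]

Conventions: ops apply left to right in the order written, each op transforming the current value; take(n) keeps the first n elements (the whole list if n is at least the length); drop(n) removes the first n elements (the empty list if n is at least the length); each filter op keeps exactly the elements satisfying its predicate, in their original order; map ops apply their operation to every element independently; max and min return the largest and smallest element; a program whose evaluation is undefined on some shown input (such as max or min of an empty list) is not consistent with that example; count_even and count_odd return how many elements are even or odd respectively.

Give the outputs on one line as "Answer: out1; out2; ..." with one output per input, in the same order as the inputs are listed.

-168; -128; -156; -184; -128

Execution, op by op:
  [30, -7, -42, -39] -> [-42, -39, -7, 30] -> [-168, -156, -28, 120] -> [-168] -> -168
  [16, -20, -17, -32, 50, -25, -18] -> [-32, -25, -20, -18, -17, 16, 50] -> [-128, -100, -80, -72, -68, 64, 200] -> [-128] -> -128
  [-39, -9, -10, -22, -23, 45] -> [-39, -23, -22, -10, -9, 45] -> [-156, -92, -88, -40, -36, 180] -> [-156] -> -156
  [18, 30, -46, -30, 6, 13, -43, 29] -> [-46, -43, -30, 6, 13, 18, 29, 30] -> [-184, -172, -120, 24, 52, 72, 116, 120] -> [-184] -> -184
  [17, 10, 34, -24, -32, -13, -21, 8, 3] -> [-32, -24, -21, -13, 3, 8, 10, 17, 34] -> [-128, -96, -84, -52, 12, 32, 40, 68, 136] -> [-128] -> -128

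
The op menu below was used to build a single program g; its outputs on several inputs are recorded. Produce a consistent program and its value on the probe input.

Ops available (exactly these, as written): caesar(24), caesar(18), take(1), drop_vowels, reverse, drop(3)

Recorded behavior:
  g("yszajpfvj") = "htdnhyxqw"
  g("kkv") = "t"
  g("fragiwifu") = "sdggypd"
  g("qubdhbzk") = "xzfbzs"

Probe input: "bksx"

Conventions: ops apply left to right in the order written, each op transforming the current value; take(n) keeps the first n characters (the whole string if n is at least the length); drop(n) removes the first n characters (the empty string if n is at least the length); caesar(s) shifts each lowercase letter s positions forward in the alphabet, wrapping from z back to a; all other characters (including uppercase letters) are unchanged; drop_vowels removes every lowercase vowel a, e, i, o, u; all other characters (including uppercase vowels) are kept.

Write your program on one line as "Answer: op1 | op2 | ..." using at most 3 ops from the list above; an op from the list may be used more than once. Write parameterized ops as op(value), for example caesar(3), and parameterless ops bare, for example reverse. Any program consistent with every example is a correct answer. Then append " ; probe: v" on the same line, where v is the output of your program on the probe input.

caesar(24) | reverse | drop_vowels ; probe: "vqz"

Check, running the answer program on each example:
  "yszajpfvj" -> "wqxyhndth" -> "htdnhyxqw" -> "htdnhyxqw"
  "kkv" -> "iit" -> "tii" -> "t"
  "fragiwifu" -> "dpyegugds" -> "sdgugeypd" -> "sdggypd"
  "qubdhbzk" -> "oszbfzxi" -> "ixzfbzso" -> "xzfbzs"
  probe: "bksx" -> "ziqv" -> "vqiz" -> "vqz"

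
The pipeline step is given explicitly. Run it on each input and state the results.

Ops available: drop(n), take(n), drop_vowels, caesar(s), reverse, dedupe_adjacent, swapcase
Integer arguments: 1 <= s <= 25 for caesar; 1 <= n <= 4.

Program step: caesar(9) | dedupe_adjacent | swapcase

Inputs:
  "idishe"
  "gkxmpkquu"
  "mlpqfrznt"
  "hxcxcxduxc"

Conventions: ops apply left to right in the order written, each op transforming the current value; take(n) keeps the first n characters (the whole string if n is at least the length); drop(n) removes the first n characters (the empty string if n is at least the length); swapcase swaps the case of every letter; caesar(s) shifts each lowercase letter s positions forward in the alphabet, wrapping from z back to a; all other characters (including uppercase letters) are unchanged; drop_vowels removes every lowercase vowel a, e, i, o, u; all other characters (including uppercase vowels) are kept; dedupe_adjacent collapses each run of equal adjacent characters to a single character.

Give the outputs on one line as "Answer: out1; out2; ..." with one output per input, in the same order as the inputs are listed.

"RMRBQN"; "PTGVYTZD"; "VUYZOAIWC"; "QGLGLGMDGL"

Execution, op by op:
  "idishe" -> "rmrbqn" -> "rmrbqn" -> "RMRBQN"
  "gkxmpkquu" -> "ptgvytzdd" -> "ptgvytzd" -> "PTGVYTZD"
  "mlpqfrznt" -> "vuyzoaiwc" -> "vuyzoaiwc" -> "VUYZOAIWC"
  "hxcxcxduxc" -> "qglglgmdgl" -> "qglglgmdgl" -> "QGLGLGMDGL"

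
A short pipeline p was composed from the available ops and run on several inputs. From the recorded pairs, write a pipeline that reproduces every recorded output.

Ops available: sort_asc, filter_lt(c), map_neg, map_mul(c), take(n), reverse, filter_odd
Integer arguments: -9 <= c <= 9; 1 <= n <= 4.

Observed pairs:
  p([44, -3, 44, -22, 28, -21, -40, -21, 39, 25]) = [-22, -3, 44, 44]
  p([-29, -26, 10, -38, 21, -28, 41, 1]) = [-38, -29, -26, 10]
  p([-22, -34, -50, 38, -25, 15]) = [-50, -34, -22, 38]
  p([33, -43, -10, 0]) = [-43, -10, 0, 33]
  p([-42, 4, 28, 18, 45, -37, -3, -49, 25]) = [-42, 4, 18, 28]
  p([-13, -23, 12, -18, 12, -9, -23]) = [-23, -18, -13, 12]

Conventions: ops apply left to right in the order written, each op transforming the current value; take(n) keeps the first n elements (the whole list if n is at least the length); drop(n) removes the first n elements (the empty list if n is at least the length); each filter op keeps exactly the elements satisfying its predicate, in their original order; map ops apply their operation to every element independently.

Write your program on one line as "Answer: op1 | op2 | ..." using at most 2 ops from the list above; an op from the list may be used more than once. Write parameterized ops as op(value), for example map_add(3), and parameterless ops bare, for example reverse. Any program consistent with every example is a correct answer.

take(4) | sort_asc

Check, running the answer program on each example:
  [44, -3, 44, -22, 28, -21, -40, -21, 39, 25] -> [44, -3, 44, -22] -> [-22, -3, 44, 44]
  [-29, -26, 10, -38, 21, -28, 41, 1] -> [-29, -26, 10, -38] -> [-38, -29, -26, 10]
  [-22, -34, -50, 38, -25, 15] -> [-22, -34, -50, 38] -> [-50, -34, -22, 38]
  [33, -43, -10, 0] -> [33, -43, -10, 0] -> [-43, -10, 0, 33]
  [-42, 4, 28, 18, 45, -37, -3, -49, 25] -> [-42, 4, 28, 18] -> [-42, 4, 18, 28]
  [-13, -23, 12, -18, 12, -9, -23] -> [-13, -23, 12, -18] -> [-23, -18, -13, 12]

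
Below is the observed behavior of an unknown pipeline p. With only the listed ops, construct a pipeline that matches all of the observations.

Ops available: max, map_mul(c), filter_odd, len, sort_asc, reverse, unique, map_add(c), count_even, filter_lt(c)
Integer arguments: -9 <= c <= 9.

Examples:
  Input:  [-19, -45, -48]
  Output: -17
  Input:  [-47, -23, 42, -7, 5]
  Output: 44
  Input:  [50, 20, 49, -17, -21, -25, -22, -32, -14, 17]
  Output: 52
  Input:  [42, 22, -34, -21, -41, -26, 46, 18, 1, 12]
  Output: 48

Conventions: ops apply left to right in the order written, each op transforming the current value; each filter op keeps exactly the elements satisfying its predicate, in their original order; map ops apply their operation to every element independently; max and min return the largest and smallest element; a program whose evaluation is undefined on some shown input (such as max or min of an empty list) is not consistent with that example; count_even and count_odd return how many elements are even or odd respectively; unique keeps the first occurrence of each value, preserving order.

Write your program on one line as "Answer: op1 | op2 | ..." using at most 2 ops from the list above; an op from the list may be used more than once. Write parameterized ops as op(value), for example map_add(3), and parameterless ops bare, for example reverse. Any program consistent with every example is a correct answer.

map_add(2) | max

Check, running the answer program on each example:
  [-19, -45, -48] -> [-17, -43, -46] -> -17
  [-47, -23, 42, -7, 5] -> [-45, -21, 44, -5, 7] -> 44
  [50, 20, 49, -17, -21, -25, -22, -32, -14, 17] -> [52, 22, 51, -15, -19, -23, -20, -30, -12, 19] -> 52
  [42, 22, -34, -21, -41, -26, 46, 18, 1, 12] -> [44, 24, -32, -19, -39, -24, 48, 20, 3, 14] -> 48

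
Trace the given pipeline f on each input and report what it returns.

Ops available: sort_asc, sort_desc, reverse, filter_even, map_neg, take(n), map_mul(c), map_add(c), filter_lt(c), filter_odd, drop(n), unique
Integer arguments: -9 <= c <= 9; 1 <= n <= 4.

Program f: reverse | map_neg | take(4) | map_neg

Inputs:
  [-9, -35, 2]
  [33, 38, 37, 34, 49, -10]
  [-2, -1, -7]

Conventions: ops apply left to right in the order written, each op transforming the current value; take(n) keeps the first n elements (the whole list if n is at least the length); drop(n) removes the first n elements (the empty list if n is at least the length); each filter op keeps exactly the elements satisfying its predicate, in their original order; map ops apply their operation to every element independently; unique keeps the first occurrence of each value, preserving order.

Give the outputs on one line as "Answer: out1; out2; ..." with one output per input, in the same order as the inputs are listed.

Execution, op by op:
  [-9, -35, 2] -> [2, -35, -9] -> [-2, 35, 9] -> [-2, 35, 9] -> [2, -35, -9]
  [33, 38, 37, 34, 49, -10] -> [-10, 49, 34, 37, 38, 33] -> [10, -49, -34, -37, -38, -33] -> [10, -49, -34, -37] -> [-10, 49, 34, 37]
  [-2, -1, -7] -> [-7, -1, -2] -> [7, 1, 2] -> [7, 1, 2] -> [-7, -1, -2]

[2, -35, -9]; [-10, 49, 34, 37]; [-7, -1, -2]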